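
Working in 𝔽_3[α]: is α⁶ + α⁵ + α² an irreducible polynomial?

Write f(α) = α⁶ + α⁵ + α².
Check for roots in 𝔽_3: f(0) = 0 → root; f(1) = 0 → root; f(2) = 1.
f(0) = 0, so (α) divides f(α); f is reducible.

No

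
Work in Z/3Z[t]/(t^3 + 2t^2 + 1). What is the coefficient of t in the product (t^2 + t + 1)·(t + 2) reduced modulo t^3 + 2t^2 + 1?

0

Multiply in Z/3Z[t]: (t^2 + t + 1)·(t + 2) = t^3 + 2.
Reduce using t^3 ≡ t^2 + 2 (mod t^3 + 2t^2 + 1).
Reduced: t^2 + 1.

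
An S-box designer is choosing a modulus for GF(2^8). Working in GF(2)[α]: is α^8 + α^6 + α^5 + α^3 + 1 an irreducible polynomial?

Yes

Write g(α) = α^8 + α^6 + α^5 + α^3 + 1.
Check for roots in GF(2): g(0) = 1; g(1) = 1.
No roots, so no linear factors.
Monic irreducibles of degree 2 over GF(2): α^2 + α + 1.
None of them divide g (all give nonzero remainder).
Monic irreducibles of degree 3 over GF(2): α^3 + α + 1, α^3 + α^2 + 1.
None of them divide g (all give nonzero remainder).
Monic irreducibles of degree 4 over GF(2): α^4 + α + 1, α^4 + α^3 + 1, α^4 + α^3 + α^2 + α + 1.
None of them divide g (all give nonzero remainder).
No irreducible factor of degree ≤ 4 exists, so g is irreducible over GF(2).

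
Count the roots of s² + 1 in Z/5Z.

Write f(s) = s² + 1.
Evaluate at each of the 5 elements of Z/5Z:
f(0) = 1; f(1) = 2; f(2) = 0 → root; f(3) = 0 → root; f(4) = 2.
Roots: {2, 3}.

2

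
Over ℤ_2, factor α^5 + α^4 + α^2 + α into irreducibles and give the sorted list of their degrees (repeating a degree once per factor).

1, 1, 1, 2

Write f(α) = α^5 + α^4 + α^2 + α.
Roots in ℤ_2: f(0) = 0 → root; f(1) = 0 → root.
Linear factors from roots: (α), (α + 1).
Complete factorization: f(α) = (α)·(α + 1)^2·(α^2 + α + 1).
Factor degrees with multiplicity: 1 + 1 + 1 + 2 = 5.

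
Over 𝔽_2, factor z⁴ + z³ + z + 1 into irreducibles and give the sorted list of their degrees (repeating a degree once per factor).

Write f(z) = z⁴ + z³ + z + 1.
Roots in 𝔽_2: f(0) = 1; f(1) = 0 → root.
Linear factors from roots: (z + 1).
Complete factorization: f(z) = (z + 1)^2·(z² + z + 1).
Factor degrees with multiplicity: 1 + 1 + 2 = 4.

1, 1, 2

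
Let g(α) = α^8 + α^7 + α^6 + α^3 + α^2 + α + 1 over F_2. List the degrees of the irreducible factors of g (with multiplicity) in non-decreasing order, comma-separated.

8

Roots in F_2: g(0) = 1; g(1) = 1.
Complete factorization: g(α) = (α^8 + α^7 + α^6 + α^3 + α^2 + α + 1).
Factor degrees with multiplicity: 8 = 8.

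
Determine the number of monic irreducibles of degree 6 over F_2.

Gauss's count: N_{2}(6) = (1/6) Σ_{d|6} μ(6/d)·2^d.
Divisors of 6: 1, 2, 3, 6; μ(6/d) for each: 1, -1, -1, 1.
Σ = 2^1 − 2^2 − 2^3 + 2^6 = 54.
N = 54/6 = 9.

9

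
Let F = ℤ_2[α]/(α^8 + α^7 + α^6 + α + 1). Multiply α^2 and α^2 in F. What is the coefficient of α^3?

0

Multiply in ℤ_2[α]: (α^2)·(α^2) = α^4.
Reduced: α^4.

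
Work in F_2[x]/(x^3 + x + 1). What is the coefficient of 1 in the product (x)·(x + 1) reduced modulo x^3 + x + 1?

0

Multiply in F_2[x]: (x)·(x + 1) = x^2 + x.
Reduced: x^2 + x.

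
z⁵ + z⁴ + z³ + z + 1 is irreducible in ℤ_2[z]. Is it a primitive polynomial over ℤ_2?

Yes

Write f(z) = z⁵ + z⁴ + z³ + z + 1.
|GF(2^5)^×| = 2^5 − 1 = 31. Prime factorization: 31 = 31.
f is primitive ⇔ z has order 31 in GF(2)[z]/(f), i.e. z^(31/q) ≠ 1 for each prime q | 31.
z^(1) mod f = z.
None equal 1, so z has full order 31; f is primitive.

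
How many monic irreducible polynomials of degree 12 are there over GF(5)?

20343700

The number of monic irreducibles of degree 12 over GF(5) is (1/12)·Σ_{d∣12} μ(12/d) 5^d.
Divisors of 12: 1, 2, 3, 4, 6, 12; μ(12/d) for each: 0, 1, 0, -1, -1, 1.
Σ = 5^2 − 5^4 − 5^6 + 5^12 = 244124400.
N = 244124400/12 = 20343700.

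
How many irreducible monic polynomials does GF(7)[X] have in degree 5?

3360

The number of monic irreducibles of degree 5 over GF(7) is (1/5)·Σ_{d∣5} μ(5/d) 7^d.
Divisors of 5: 1, 5; μ(5/d) for each: -1, 1.
Σ = − 7^1 + 7^5 = 16800.
N = 16800/5 = 3360.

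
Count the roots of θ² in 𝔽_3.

Write f(θ) = θ².
Evaluate at each of the 3 elements of 𝔽_3:
f(0) = 0 → root; f(1) = 1; f(2) = 1.
Roots: {0}.

1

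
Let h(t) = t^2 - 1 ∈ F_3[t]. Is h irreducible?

No

Check for roots in F_3: h(0) = 2; h(1) = 0 → root; h(2) = 0 → root.
h(1) = 0, so (t − 1) divides h(t); h is reducible.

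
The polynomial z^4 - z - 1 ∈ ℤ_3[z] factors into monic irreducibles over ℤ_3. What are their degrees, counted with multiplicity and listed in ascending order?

Write f(z) = z^4 - z - 1.
Roots in ℤ_3: f(0) = 2; f(1) = 2; f(2) = 1.
Complete factorization: f(z) = (z^4 - z - 1).
Factor degrees with multiplicity: 4 = 4.

4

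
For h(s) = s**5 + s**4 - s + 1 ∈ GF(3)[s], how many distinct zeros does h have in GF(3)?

0

Evaluate at each of the 3 elements of GF(3):
h(0) = 1; h(1) = 2; h(2) = 2.
No element is a root.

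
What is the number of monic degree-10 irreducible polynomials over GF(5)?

976248

Gauss's count: N_{5}(10) = (1/10) Σ_{d|10} μ(10/d)·5^d.
Divisors of 10: 1, 2, 5, 10; μ(10/d) for each: 1, -1, -1, 1.
Σ = 5^1 − 5^2 − 5^5 + 5^10 = 9762480.
N = 9762480/10 = 976248.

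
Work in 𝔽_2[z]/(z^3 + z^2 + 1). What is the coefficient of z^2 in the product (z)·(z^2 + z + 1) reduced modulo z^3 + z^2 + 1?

0

Multiply in 𝔽_2[z]: (z)·(z^2 + z + 1) = z^3 + z^2 + z.
Reduce using z^3 ≡ z^2 + 1 (mod z^3 + z^2 + 1).
Reduced: z + 1.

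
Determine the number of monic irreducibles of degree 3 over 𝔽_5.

40

Gauss's count: N_{5}(3) = (1/3) Σ_{d|3} μ(3/d)·5^d.
Divisors of 3: 1, 3; μ(3/d) for each: -1, 1.
Σ = − 5^1 + 5^3 = 120.
N = 120/3 = 40.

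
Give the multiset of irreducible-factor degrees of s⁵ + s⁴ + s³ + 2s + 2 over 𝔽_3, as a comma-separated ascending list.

2, 3

Write f(s) = s⁵ + s⁴ + s³ + 2s + 2.
Roots in 𝔽_3: f(0) = 2; f(1) = 1; f(2) = 2.
Complete factorization: f(s) = (s² + s + 2)·(s³ + 2s + 1).
Factor degrees with multiplicity: 2 + 3 = 5.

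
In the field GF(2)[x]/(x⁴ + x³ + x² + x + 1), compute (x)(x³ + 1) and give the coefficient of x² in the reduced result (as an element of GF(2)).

1

Multiply in GF(2)[x]: (x)·(x³ + 1) = x⁴ + x.
Reduce using x⁴ ≡ x³ + x² + x + 1 (mod x⁴ + x³ + x² + x + 1).
Reduced: x³ + x² + 1.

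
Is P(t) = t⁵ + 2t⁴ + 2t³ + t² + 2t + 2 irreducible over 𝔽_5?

No

Check for roots in 𝔽_5: P(0) = 2; P(1) = 0 → root; P(2) = 0 → root; P(3) = 1; P(4) = 0 → root.
P(1) = 0, so (t − 1) divides P(t); P is reducible.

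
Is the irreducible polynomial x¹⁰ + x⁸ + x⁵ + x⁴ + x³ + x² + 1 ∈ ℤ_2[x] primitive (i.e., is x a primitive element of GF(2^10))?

Yes

Write f(x) = x¹⁰ + x⁸ + x⁵ + x⁴ + x³ + x² + 1.
|GF(2^10)^×| = 2^10 − 1 = 1023. Prime factorization: 1023 = 3·11·31.
f is primitive ⇔ x has order 1023 in GF(2)[x]/(f), i.e. x^(1023/q) ≠ 1 for each prime q | 1023.
x^(341) mod f = x⁹ + x⁸ + x⁷ + x⁶ + x⁵ + x⁴ + 1.
x^(93) mod f = x⁷ + x⁵ + x⁴ + x³ + x² + x.
x^(33) mod f = x⁹ + x⁸ + x⁷ + x⁴ + 1.
None equal 1, so x has full order 1023; f is primitive.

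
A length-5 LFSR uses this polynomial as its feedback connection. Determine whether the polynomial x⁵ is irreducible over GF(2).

No

Write f(x) = x⁵.
Check for roots in GF(2): f(0) = 0 → root; f(1) = 1.
f(0) = 0, so (x) divides f(x); f is reducible.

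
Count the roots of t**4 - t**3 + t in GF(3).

1

Write g(t) = t**4 - t**3 + t.
Evaluate at each of the 3 elements of GF(3):
g(0) = 0 → root; g(1) = 1; g(2) = 1.
Roots: {0}.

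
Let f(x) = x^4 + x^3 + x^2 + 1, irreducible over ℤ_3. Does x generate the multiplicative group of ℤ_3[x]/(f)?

No

|GF(3^4)^×| = 3^4 − 1 = 80. Prime factorization: 80 = 2^4·5.
f is primitive ⇔ x has order 80 in GF(3)[x]/(f), i.e. x^(80/q) ≠ 1 for each prime q | 80.
x^(40) mod f = 1
x^(16) mod f = 2x^3 + x^2 + x.
Since x^(40) = 1, the order of x divides 40 < 80; not primitive.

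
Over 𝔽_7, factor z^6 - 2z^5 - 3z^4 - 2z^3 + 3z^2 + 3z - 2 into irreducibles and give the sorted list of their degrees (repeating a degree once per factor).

Write h(z) = z^6 - 2z^5 - 3z^4 - 2z^3 + 3z^2 + 3z - 2.
Linear factors from roots: (z + 1).
Complete factorization: h(z) = (z + 1)·(z^2 - 3)·(z^3 - 3z^2 + 3z + 3).
Factor degrees with multiplicity: 1 + 2 + 3 = 6.

1, 2, 3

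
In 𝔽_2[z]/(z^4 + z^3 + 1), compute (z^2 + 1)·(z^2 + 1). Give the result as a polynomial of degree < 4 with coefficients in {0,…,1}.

z^3

Multiply in 𝔽_2[z]: (z^2 + 1)·(z^2 + 1) = z^4 + 1.
Reduce using z^4 ≡ z^3 + 1 (mod z^4 + z^3 + 1).
Reduced: z^3.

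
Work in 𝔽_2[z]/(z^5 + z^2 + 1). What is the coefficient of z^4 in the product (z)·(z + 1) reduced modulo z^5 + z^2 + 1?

Multiply in 𝔽_2[z]: (z)·(z + 1) = z^2 + z.
Reduced: z^2 + z.

0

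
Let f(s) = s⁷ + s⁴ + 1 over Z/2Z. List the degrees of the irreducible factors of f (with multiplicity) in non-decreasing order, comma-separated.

Roots in Z/2Z: f(0) = 1; f(1) = 1.
Complete factorization: f(s) = (s⁷ + s⁴ + 1).
Factor degrees with multiplicity: 7 = 7.

7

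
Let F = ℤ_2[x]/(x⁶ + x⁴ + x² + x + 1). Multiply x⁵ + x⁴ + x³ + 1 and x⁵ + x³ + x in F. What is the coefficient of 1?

0

Multiply in ℤ_2[x]: (x⁵ + x⁴ + x³ + 1)·(x⁵ + x³ + x) = x¹⁰ + x⁹ + x⁷ + x⁴ + x³ + x.
Reduce using x⁶ ≡ x⁴ + x² + x + 1 (mod x⁶ + x⁴ + x² + x + 1).
Reduced: x³ + x² + x.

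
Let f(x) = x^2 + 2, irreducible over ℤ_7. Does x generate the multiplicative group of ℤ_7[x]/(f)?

No

|GF(7^2)^×| = 7^2 − 1 = 48. Prime factorization: 48 = 2^4·3.
f is primitive ⇔ x has order 48 in GF(7)[x]/(f), i.e. x^(48/q) ≠ 1 for each prime q | 48.
x^(24) mod f = 1
x^(16) mod f = 4.
Since x^(24) = 1, the order of x divides 24 < 48; not primitive.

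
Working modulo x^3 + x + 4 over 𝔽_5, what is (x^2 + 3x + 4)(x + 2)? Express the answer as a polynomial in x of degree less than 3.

4x + 4

Multiply in 𝔽_5[x]: (x^2 + 3x + 4)·(x + 2) = x^3 + 3.
Reduce using x^3 ≡ 4x + 1 (mod x^3 + x + 4).
Reduced: 4x + 4.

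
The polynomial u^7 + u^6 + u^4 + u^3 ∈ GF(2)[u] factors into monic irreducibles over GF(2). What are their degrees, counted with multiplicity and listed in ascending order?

1, 1, 1, 1, 1, 2

Write g(u) = u^7 + u^6 + u^4 + u^3.
Roots in GF(2): g(0) = 0 → root; g(1) = 0 → root.
Linear factors from roots: (u), (u + 1).
Complete factorization: g(u) = (u + 1)^2·(u)^3·(u^2 + u + 1).
Factor degrees with multiplicity: 1 + 1 + 1 + 1 + 1 + 2 = 7.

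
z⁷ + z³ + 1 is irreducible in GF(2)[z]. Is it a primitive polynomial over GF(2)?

Yes

Write f(z) = z⁷ + z³ + 1.
|GF(2^7)^×| = 2^7 − 1 = 127. Prime factorization: 127 = 127.
f is primitive ⇔ z has order 127 in GF(2)[z]/(f), i.e. z^(127/q) ≠ 1 for each prime q | 127.
z^(1) mod f = z.
None equal 1, so z has full order 127; f is primitive.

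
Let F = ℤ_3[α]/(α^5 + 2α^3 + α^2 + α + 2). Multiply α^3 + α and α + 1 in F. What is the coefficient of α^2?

Multiply in ℤ_3[α]: (α^3 + α)·(α + 1) = α^4 + α^3 + α^2 + α.
Reduced: α^4 + α^3 + α^2 + α.

1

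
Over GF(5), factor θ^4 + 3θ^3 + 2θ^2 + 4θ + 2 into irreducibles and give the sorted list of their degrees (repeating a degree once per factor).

Write h(θ) = θ^4 + 3θ^3 + 2θ^2 + 4θ + 2.
Roots in GF(5): h(0) = 2; h(1) = 2; h(2) = 3; h(3) = 4; h(4) = 3.
Complete factorization: h(θ) = (θ^2 + 3)·(θ^2 + 3θ + 4).
Factor degrees with multiplicity: 2 + 2 = 4.

2, 2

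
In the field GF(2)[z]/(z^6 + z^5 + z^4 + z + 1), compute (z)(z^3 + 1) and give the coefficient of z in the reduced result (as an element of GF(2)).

Multiply in GF(2)[z]: (z)·(z^3 + 1) = z^4 + z.
Reduced: z^4 + z.

1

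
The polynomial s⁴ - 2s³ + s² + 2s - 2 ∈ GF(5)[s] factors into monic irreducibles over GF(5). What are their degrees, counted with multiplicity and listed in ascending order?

1, 1, 1, 1

Write f(s) = s⁴ - 2s³ + s² + 2s - 2.
Roots in GF(5): f(0) = 3; f(1) = 0 → root; f(2) = 1; f(3) = 0 → root; f(4) = 0 → root.
Linear factors from roots: (s - 1), (s + 2), (s + 1).
Complete factorization: f(s) = (s + 2)·(s - 1)·(s + 1)^2.
Factor degrees with multiplicity: 1 + 1 + 1 + 1 = 4.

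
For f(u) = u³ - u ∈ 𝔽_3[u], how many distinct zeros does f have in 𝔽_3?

3

Evaluate at each of the 3 elements of 𝔽_3:
f(0) = 0 → root; f(1) = 0 → root; f(2) = 0 → root.
Roots: {0, 1, 2}.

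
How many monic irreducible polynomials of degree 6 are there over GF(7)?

x^(7^6) − x is the product of all monic irreducibles of degree dividing 6; Möbius inversion gives N = (1/6) Σ μ(6/d)·7^d.
Divisors of 6: 1, 2, 3, 6; μ(6/d) for each: 1, -1, -1, 1.
Σ = 7^1 − 7^2 − 7^3 + 7^6 = 117264.
N = 117264/6 = 19544.

19544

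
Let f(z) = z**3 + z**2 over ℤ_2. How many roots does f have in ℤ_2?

Evaluate at each of the 2 elements of ℤ_2:
f(0) = 0 → root; f(1) = 0 → root.
Roots: {0, 1}.

2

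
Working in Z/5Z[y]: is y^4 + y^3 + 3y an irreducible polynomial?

Write h(y) = y^4 + y^3 + 3y.
Check for roots in Z/5Z: h(0) = 0 → root; h(1) = 0 → root; h(2) = 0 → root; h(3) = 2; h(4) = 2.
h(0) = 0, so (y) divides h(y); h is reducible.

No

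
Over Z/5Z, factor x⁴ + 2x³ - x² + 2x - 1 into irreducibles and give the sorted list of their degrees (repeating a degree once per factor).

1, 3

Write g(x) = x⁴ + 2x³ - x² + 2x - 1.
Roots in Z/5Z: g(0) = 4; g(1) = 3; g(2) = 1; g(3) = 1; g(4) = 0 → root.
Linear factors from roots: (x + 1).
Complete factorization: g(x) = (x + 1)·(x³ + x² - 2x - 1).
Factor degrees with multiplicity: 1 + 3 = 4.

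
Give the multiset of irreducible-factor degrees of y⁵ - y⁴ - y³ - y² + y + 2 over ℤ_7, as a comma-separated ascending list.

Write h(y) = y⁵ - y⁴ - y³ - y² + y + 2.
Complete factorization: h(y) = (y² + 2)·(y³ - y² - 3y + 1).
Factor degrees with multiplicity: 2 + 3 = 5.

2, 3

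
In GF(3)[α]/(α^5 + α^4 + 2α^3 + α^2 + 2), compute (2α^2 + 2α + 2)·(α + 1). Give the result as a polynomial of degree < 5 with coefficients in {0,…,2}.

2α^3 + α^2 + α + 2

Multiply in GF(3)[α]: (2α^2 + 2α + 2)·(α + 1) = 2α^3 + α^2 + α + 2.
Reduced: 2α^3 + α^2 + α + 2.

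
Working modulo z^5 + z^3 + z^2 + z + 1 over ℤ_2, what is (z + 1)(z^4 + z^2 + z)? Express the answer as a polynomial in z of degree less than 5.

Multiply in ℤ_2[z]: (z + 1)·(z^4 + z^2 + z) = z^5 + z^4 + z^3 + z.
Reduce using z^5 ≡ z^3 + z^2 + z + 1 (mod z^5 + z^3 + z^2 + z + 1).
Reduced: z^4 + z^2 + 1.

z^4 + z^2 + 1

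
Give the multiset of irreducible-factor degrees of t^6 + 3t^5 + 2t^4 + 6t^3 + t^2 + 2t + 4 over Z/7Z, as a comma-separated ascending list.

Write h(t) = t^6 + 3t^5 + 2t^4 + 6t^3 + t^2 + 2t + 4.
Linear factors from roots: (t + 5), (t + 3).
Complete factorization: h(t) = (t + 3)^2·(t + 5)^2·(t^2 + t + 4).
Factor degrees with multiplicity: 1 + 1 + 1 + 1 + 2 = 6.

1, 1, 1, 1, 2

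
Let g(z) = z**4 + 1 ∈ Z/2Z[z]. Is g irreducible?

Check for roots in Z/2Z: g(0) = 1; g(1) = 0 → root.
g(1) = 0, so (z − 1) divides g(z); g is reducible.

No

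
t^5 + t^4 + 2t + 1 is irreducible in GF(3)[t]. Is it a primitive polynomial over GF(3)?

Write f(t) = t^5 + t^4 + 2t + 1.
|GF(3^5)^×| = 3^5 − 1 = 242. Prime factorization: 242 = 2·11^2.
f is primitive ⇔ t has order 242 in GF(3)[t]/(f), i.e. t^(242/q) ≠ 1 for each prime q | 242.
t^(121) mod f = 2.
t^(22) mod f = t^3 + 2.
None equal 1, so t has full order 242; f is primitive.

Yes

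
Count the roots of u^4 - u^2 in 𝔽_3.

3

Write h(u) = u^4 - u^2.
Evaluate at each of the 3 elements of 𝔽_3:
h(0) = 0 → root; h(1) = 0 → root; h(2) = 0 → root.
Roots: {0, 1, 2}.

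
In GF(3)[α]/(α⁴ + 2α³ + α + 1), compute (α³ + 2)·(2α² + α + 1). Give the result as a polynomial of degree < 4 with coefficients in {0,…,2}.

α^3 + 2α^2 + 2

Multiply in GF(3)[α]: (α³ + 2)·(2α² + α + 1) = 2α⁵ + α⁴ + α³ + α² + 2α + 2.
Reduce using α⁴ ≡ α³ + 2α + 2 (mod α⁴ + 2α³ + α + 1).
Reduced: α³ + 2α² + 2.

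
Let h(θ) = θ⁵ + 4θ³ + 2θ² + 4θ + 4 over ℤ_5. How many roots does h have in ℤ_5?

Evaluate at each of the 5 elements of ℤ_5:
h(0) = 4; h(1) = 0 → root; h(2) = 4; h(3) = 0 → root; h(4) = 2.
Roots: {1, 3}.

2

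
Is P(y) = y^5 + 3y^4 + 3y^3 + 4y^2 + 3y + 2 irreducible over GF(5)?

Yes

Check for roots in GF(5): P(0) = 2; P(1) = 1; P(2) = 3; P(3) = 4; P(4) = 2.
No roots, so no linear factors.
Degree-2 irreducible divisors: test the 10 monic irreducibles of degree 2 over GF(5).
None of them divide P (all give nonzero remainder).
No irreducible factor of degree ≤ 2 exists, so P is irreducible over GF(5).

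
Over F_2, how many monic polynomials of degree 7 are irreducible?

18

Gauss's count: N_{2}(7) = (1/7) Σ_{d|7} μ(7/d)·2^d.
Divisors of 7: 1, 7; μ(7/d) for each: -1, 1.
Σ = − 2^1 + 2^7 = 126.
N = 126/7 = 18.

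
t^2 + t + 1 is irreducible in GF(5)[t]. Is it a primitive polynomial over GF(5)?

Write f(t) = t^2 + t + 1.
|GF(5^2)^×| = 5^2 − 1 = 24. Prime factorization: 24 = 2^3·3.
f is primitive ⇔ t has order 24 in GF(5)[t]/(f), i.e. t^(24/q) ≠ 1 for each prime q | 24.
t^(12) mod f = 1
t^(8) mod f = 4t + 4.
Since t^(12) = 1, the order of t divides 12 < 24; not primitive.

No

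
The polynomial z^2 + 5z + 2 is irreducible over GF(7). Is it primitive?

Write f(z) = z^2 + 5z + 2.
|GF(7^2)^×| = 7^2 − 1 = 48. Prime factorization: 48 = 2^4·3.
f is primitive ⇔ z has order 48 in GF(7)[z]/(f), i.e. z^(48/q) ≠ 1 for each prime q | 48.
z^(24) mod f = 1
z^(16) mod f = 4.
Since z^(24) = 1, the order of z divides 24 < 48; not primitive.

No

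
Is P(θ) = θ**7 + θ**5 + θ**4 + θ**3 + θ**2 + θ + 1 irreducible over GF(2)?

Yes

Check for roots in GF(2): P(0) = 1; P(1) = 1.
No roots, so no linear factors.
Monic irreducibles of degree 2 over GF(2): θ**2 + θ + 1.
None of them divide P (all give nonzero remainder).
Monic irreducibles of degree 3 over GF(2): θ**3 + θ + 1, θ**3 + θ**2 + 1.
None of them divide P (all give nonzero remainder).
No irreducible factor of degree ≤ 3 exists, so P is irreducible over GF(2).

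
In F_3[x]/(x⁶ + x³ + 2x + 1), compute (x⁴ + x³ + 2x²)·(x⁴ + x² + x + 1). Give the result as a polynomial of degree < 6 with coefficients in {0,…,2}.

x^5 + x^3 + 2x^2 + 2x

Multiply in F_3[x]: (x⁴ + x³ + 2x²)·(x⁴ + x² + x + 1) = x⁸ + x⁷ + 2x⁵ + x⁴ + 2x².
Reduce using x⁶ ≡ 2x³ + x + 2 (mod x⁶ + x³ + 2x + 1).
Reduced: x⁵ + x³ + 2x² + 2x.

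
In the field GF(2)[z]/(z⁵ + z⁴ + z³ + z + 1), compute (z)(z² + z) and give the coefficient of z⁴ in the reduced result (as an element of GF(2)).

Multiply in GF(2)[z]: (z)·(z² + z) = z³ + z².
Reduced: z³ + z².

0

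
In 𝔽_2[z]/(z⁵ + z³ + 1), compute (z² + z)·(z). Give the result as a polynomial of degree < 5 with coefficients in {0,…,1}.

Multiply in 𝔽_2[z]: (z² + z)·(z) = z³ + z².
Reduced: z³ + z².

z^3 + z^2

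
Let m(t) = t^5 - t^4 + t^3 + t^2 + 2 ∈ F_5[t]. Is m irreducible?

No

Check for roots in F_5: m(0) = 2; m(1) = 4; m(2) = 0 → root; m(3) = 0 → root; m(4) = 0 → root.
m(2) = 0, so (t − 2) divides m(t); m is reducible.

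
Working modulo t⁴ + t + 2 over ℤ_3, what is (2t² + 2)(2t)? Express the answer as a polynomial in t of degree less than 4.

Multiply in ℤ_3[t]: (2t² + 2)·(2t) = t³ + t.
Reduced: t³ + t.

t^3 + t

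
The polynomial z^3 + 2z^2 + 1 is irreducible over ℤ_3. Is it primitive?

Write f(z) = z^3 + 2z^2 + 1.
|GF(3^3)^×| = 3^3 − 1 = 26. Prime factorization: 26 = 2·13.
f is primitive ⇔ z has order 26 in GF(3)[z]/(f), i.e. z^(26/q) ≠ 1 for each prime q | 26.
z^(13) mod f = 2.
z^(2) mod f = z^2.
None equal 1, so z has full order 26; f is primitive.

Yes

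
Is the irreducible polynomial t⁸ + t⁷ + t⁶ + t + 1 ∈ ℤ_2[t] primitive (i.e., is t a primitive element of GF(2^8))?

Yes

Write f(t) = t⁸ + t⁷ + t⁶ + t + 1.
|GF(2^8)^×| = 2^8 − 1 = 255. Prime factorization: 255 = 3·5·17.
f is primitive ⇔ t has order 255 in GF(2)[t]/(f), i.e. t^(255/q) ≠ 1 for each prime q | 255.
t^(85) mod f = t⁷ + t⁵ + t³ + t².
t^(51) mod f = t⁷ + t⁴ + t + 1.
t^(15) mod f = t⁷ + t⁶ + t⁵ + t³ + t² + t.
None equal 1, so t has full order 255; f is primitive.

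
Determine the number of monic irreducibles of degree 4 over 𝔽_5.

The number of monic irreducibles of degree 4 over GF(5) is (1/4)·Σ_{d∣4} μ(4/d) 5^d.
Divisors of 4: 1, 2, 4; μ(4/d) for each: 0, -1, 1.
Σ = − 5^2 + 5^4 = 600.
N = 600/4 = 150.

150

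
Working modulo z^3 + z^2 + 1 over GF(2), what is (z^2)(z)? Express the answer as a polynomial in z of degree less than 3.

Multiply in GF(2)[z]: (z^2)·(z) = z^3.
Reduce using z^3 ≡ z^2 + 1 (mod z^3 + z^2 + 1).
Reduced: z^2 + 1.

z^2 + 1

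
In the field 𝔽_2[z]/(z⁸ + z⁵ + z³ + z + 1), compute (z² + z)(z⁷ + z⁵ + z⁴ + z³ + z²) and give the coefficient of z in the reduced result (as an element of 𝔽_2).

0

Multiply in 𝔽_2[z]: (z² + z)·(z⁷ + z⁵ + z⁴ + z³ + z²) = z⁹ + z⁸ + z⁷ + z³.
Reduce using z⁸ ≡ z⁵ + z³ + z + 1 (mod z⁸ + z⁵ + z³ + z + 1).
Reduced: z⁷ + z⁶ + z⁵ + z⁴ + z² + 1.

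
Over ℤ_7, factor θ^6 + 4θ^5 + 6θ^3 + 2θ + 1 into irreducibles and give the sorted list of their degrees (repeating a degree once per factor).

1, 1, 2, 2

Write g(θ) = θ^6 + 4θ^5 + 6θ^3 + 2θ + 1.
Linear factors from roots: (θ + 6), (θ + 5).
Complete factorization: g(θ) = (θ + 5)·(θ + 6)·(θ^2 + 1)·(θ^2 + 4).
Factor degrees with multiplicity: 1 + 1 + 2 + 2 = 6.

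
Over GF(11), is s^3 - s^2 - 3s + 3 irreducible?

Write g(s) = s^3 - s^2 - 3s + 3.
Check each element of GF(11) for a root: g(0)=3, g(1)=0, g(2)=1, g(3)=1, g(4)=6, g(5)=0, g(6)=0, g(7)=1, g(8)=9, g(9)=8, g(10)=4.
g(1) = 0, so (s − 1) divides g(s); g is reducible.

No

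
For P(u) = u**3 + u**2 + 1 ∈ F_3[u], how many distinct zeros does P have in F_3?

1

Evaluate at each of the 3 elements of F_3:
P(0) = 1; P(1) = 0 → root; P(2) = 1.
Roots: {1}.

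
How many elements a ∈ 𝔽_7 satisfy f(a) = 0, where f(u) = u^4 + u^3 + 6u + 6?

Evaluate at each of the 7 elements of 𝔽_7:
f(0) = 6; f(1) = 0 → root; f(2) = 0 → root; f(3) = 6; f(4) = 0 → root; f(5) = 2; f(6) = 0 → root.
Roots: {1, 2, 4, 6}.

4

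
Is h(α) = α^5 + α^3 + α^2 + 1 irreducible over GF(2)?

Check for roots in GF(2): h(0) = 1; h(1) = 0 → root.
h(1) = 0, so (α − 1) divides h(α); h is reducible.

No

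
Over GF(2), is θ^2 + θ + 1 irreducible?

Write P(θ) = θ^2 + θ + 1.
Check for roots in GF(2): P(0) = 1; P(1) = 1.
No roots. A degree-2 polynomial over a field with no linear factor is irreducible.

Yes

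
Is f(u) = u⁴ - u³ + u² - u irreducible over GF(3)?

No

Check for roots in GF(3): f(0) = 0 → root; f(1) = 0 → root; f(2) = 1.
f(0) = 0, so (u) divides f(u); f is reducible.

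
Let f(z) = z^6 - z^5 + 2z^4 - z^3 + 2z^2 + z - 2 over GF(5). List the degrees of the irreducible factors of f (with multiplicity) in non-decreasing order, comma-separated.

Roots in GF(5): f(0) = 3; f(1) = 2; f(2) = 4; f(3) = 0 → root; f(4) = 4.
Linear factors from roots: (z + 2).
Complete factorization: f(z) = (z + 2)^2·(z^2 + 2z - 2)·(z^2 - 2z - 1).
Factor degrees with multiplicity: 1 + 1 + 2 + 2 = 6.

1, 1, 2, 2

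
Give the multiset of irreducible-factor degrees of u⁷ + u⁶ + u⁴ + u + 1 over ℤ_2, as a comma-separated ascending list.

7

Write g(u) = u⁷ + u⁶ + u⁴ + u + 1.
Roots in ℤ_2: g(0) = 1; g(1) = 1.
Complete factorization: g(u) = (u⁷ + u⁶ + u⁴ + u + 1).
Factor degrees with multiplicity: 7 = 7.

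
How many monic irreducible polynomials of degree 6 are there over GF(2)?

x^(2^6) − x is the product of all monic irreducibles of degree dividing 6; Möbius inversion gives N = (1/6) Σ μ(6/d)·2^d.
Divisors of 6: 1, 2, 3, 6; μ(6/d) for each: 1, -1, -1, 1.
Σ = 2^1 − 2^2 − 2^3 + 2^6 = 54.
N = 54/6 = 9.

9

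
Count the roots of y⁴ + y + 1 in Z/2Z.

Write h(y) = y⁴ + y + 1.
Evaluate at each of the 2 elements of Z/2Z:
h(0) = 1; h(1) = 1.
No element is a root.

0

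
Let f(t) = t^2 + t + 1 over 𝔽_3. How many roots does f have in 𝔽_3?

1

Evaluate at each of the 3 elements of 𝔽_3:
f(0) = 1; f(1) = 0 → root; f(2) = 1.
Roots: {1}.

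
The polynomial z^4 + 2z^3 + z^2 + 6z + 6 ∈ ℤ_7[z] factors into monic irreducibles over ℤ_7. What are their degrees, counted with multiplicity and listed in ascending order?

Write f(z) = z^4 + 2z^3 + z^2 + 6z + 6.
Linear factors from roots: (z + 4), (z + 1).
Complete factorization: f(z) = (z + 1)·(z + 4)·(z^2 + 4z + 5).
Factor degrees with multiplicity: 1 + 1 + 2 = 4.

1, 1, 2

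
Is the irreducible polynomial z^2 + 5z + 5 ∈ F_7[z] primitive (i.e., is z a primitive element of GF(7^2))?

Write f(z) = z^2 + 5z + 5.
|GF(7^2)^×| = 7^2 − 1 = 48. Prime factorization: 48 = 2^4·3.
f is primitive ⇔ z has order 48 in GF(7)[z]/(f), i.e. z^(48/q) ≠ 1 for each prime q | 48.
z^(24) mod f = 6.
z^(16) mod f = 4.
None equal 1, so z has full order 48; f is primitive.

Yes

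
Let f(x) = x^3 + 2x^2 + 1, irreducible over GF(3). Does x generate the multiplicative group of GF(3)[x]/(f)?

Yes

|GF(3^3)^×| = 3^3 − 1 = 26. Prime factorization: 26 = 2·13.
f is primitive ⇔ x has order 26 in GF(3)[x]/(f), i.e. x^(26/q) ≠ 1 for each prime q | 26.
x^(13) mod f = 2.
x^(2) mod f = x^2.
None equal 1, so x has full order 26; f is primitive.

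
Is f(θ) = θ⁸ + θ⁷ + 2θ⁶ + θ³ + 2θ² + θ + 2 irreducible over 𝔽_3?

Yes

Check for roots in 𝔽_3: f(0) = 2; f(1) = 1; f(2) = 1.
No roots, so no linear factors.
Monic irreducibles of degree 2 over GF(3): θ² + 1, θ² + θ + 2, θ² + 2θ + 2.
None of them divide f (all give nonzero remainder).
Degree-3 irreducible divisors: test the 8 monic irreducibles of degree 3 over GF(3).
None of them divide f (all give nonzero remainder).
Degree-4 irreducible divisors: test the 18 monic irreducibles of degree 4 over GF(3).
None of them divide f (all give nonzero remainder).
No irreducible factor of degree ≤ 4 exists, so f is irreducible over GF(3).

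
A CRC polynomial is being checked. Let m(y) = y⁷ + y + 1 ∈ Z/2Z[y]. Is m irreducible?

Check for roots in Z/2Z: m(0) = 1; m(1) = 1.
No roots, so no linear factors.
Monic irreducibles of degree 2 over GF(2): y² + y + 1.
None of them divide m (all give nonzero remainder).
Monic irreducibles of degree 3 over GF(2): y³ + y + 1, y³ + y² + 1.
None of them divide m (all give nonzero remainder).
No irreducible factor of degree ≤ 3 exists, so m is irreducible over GF(2).

Yes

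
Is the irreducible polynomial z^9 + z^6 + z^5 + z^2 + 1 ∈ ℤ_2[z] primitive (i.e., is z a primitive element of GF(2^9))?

Write f(z) = z^9 + z^6 + z^5 + z^2 + 1.
|GF(2^9)^×| = 2^9 − 1 = 511. Prime factorization: 511 = 7·73.
f is primitive ⇔ z has order 511 in GF(2)[z]/(f), i.e. z^(511/q) ≠ 1 for each prime q | 511.
z^(73) mod f = 1
z^(7) mod f = z^7.
Since z^(73) = 1, the order of z divides 73 < 511; not primitive.

No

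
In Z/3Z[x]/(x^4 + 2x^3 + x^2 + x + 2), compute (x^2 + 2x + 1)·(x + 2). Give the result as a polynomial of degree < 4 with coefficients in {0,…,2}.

Multiply in Z/3Z[x]: (x^2 + 2x + 1)·(x + 2) = x^3 + x^2 + 2x + 2.
Reduced: x^3 + x^2 + 2x + 2.

x^3 + x^2 + 2x + 2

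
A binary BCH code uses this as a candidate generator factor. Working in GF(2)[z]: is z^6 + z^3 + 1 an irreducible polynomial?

Write g(z) = z^6 + z^3 + 1.
Check for roots in GF(2): g(0) = 1; g(1) = 1.
No roots, so no linear factors.
Monic irreducibles of degree 2 over GF(2): z^2 + z + 1.
None of them divide g (all give nonzero remainder).
Monic irreducibles of degree 3 over GF(2): z^3 + z + 1, z^3 + z^2 + 1.
None of them divide g (all give nonzero remainder).
No irreducible factor of degree ≤ 3 exists, so g is irreducible over GF(2).

Yes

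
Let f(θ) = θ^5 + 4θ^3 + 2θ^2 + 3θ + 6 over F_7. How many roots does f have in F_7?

Evaluate at each of the 7 elements of F_7:
f(0) = 6; f(1) = 2; f(2) = 0 → root; f(3) = 6; f(4) = 0 → root; f(5) = 0 → root; f(6) = 0 → root.
Roots: {2, 4, 5, 6}.

4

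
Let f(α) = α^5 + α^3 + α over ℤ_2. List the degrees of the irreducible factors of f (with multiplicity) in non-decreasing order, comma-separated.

Roots in ℤ_2: f(0) = 0 → root; f(1) = 1.
Linear factors from roots: (α).
Complete factorization: f(α) = (α)·(α^2 + α + 1)^2.
Factor degrees with multiplicity: 1 + 2 + 2 = 5.

1, 2, 2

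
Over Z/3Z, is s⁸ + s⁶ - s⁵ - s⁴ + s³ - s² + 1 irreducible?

Yes

Write f(s) = s⁸ + s⁶ - s⁵ - s⁴ + s³ - s² + 1.
Check for roots in Z/3Z: f(0) = 1; f(1) = 1; f(2) = 1.
No roots, so no linear factors.
Monic irreducibles of degree 2 over GF(3): s² + 1, s² + s - 1, s² - s - 1.
None of them divide f (all give nonzero remainder).
Degree-3 irreducible divisors: test the 8 monic irreducibles of degree 3 over GF(3).
None of them divide f (all give nonzero remainder).
Degree-4 irreducible divisors: test the 18 monic irreducibles of degree 4 over GF(3).
None of them divide f (all give nonzero remainder).
No irreducible factor of degree ≤ 4 exists, so f is irreducible over GF(3).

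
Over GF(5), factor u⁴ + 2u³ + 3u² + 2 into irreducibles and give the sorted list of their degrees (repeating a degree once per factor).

Write f(u) = u⁴ + 2u³ + 3u² + 2.
Roots in GF(5): f(0) = 2; f(1) = 3; f(2) = 1; f(3) = 4; f(4) = 4.
Complete factorization: f(u) = (u⁴ + 2u³ + 3u² + 2).
Factor degrees with multiplicity: 4 = 4.

4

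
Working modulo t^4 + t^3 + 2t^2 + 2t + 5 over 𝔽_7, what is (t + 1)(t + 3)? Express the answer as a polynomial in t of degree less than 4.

Multiply in 𝔽_7[t]: (t + 1)·(t + 3) = t^2 + 4t + 3.
Reduced: t^2 + 4t + 3.

t^2 + 4t + 3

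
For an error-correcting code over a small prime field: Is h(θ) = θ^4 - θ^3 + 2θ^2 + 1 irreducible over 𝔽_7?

Yes

Check for roots in 𝔽_7: h(0) = 1; h(1) = 3; h(2) = 3; h(3) = 3; h(4) = 1; h(5) = 5; h(6) = 5.
No roots, so no linear factors.
Degree-2 irreducible divisors: test the 21 monic irreducibles of degree 2 over GF(7).
None of them divide h (all give nonzero remainder).
No irreducible factor of degree ≤ 2 exists, so h is irreducible over GF(7).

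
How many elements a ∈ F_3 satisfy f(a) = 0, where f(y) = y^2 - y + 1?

1

Evaluate at each of the 3 elements of F_3:
f(0) = 1; f(1) = 1; f(2) = 0 → root.
Roots: {2}.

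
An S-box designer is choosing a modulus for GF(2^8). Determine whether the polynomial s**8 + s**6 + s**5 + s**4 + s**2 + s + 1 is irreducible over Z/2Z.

Yes

Write P(s) = s**8 + s**6 + s**5 + s**4 + s**2 + s + 1.
Check for roots in Z/2Z: P(0) = 1; P(1) = 1.
No roots, so no linear factors.
Monic irreducibles of degree 2 over GF(2): s**2 + s + 1.
None of them divide P (all give nonzero remainder).
Monic irreducibles of degree 3 over GF(2): s**3 + s + 1, s**3 + s**2 + 1.
None of them divide P (all give nonzero remainder).
Monic irreducibles of degree 4 over GF(2): s**4 + s + 1, s**4 + s**3 + 1, s**4 + s**3 + s**2 + s + 1.
None of them divide P (all give nonzero remainder).
No irreducible factor of degree ≤ 4 exists, so P is irreducible over GF(2).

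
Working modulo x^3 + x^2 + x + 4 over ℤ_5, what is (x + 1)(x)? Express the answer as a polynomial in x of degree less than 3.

x^2 + x

Multiply in ℤ_5[x]: (x + 1)·(x) = x^2 + x.
Reduced: x^2 + x.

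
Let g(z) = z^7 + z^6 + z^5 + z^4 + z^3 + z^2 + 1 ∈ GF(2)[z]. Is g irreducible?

Yes

Check for roots in GF(2): g(0) = 1; g(1) = 1.
No roots, so no linear factors.
Monic irreducibles of degree 2 over GF(2): z^2 + z + 1.
None of them divide g (all give nonzero remainder).
Monic irreducibles of degree 3 over GF(2): z^3 + z + 1, z^3 + z^2 + 1.
None of them divide g (all give nonzero remainder).
No irreducible factor of degree ≤ 3 exists, so g is irreducible over GF(2).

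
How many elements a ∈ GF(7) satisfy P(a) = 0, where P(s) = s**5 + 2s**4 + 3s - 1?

3

Evaluate at each of the 7 elements of GF(7):
P(0) = 6; P(1) = 5; P(2) = 6; P(3) = 0 → root; P(4) = 0 → root; P(5) = 0 → root; P(6) = 4.
Roots: {3, 4, 5}.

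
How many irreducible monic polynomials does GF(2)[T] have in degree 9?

56

The number of monic irreducibles of degree 9 over GF(2) is (1/9)·Σ_{d∣9} μ(9/d) 2^d.
Divisors of 9: 1, 3, 9; μ(9/d) for each: 0, -1, 1.
Σ = − 2^3 + 2^9 = 504.
N = 504/9 = 56.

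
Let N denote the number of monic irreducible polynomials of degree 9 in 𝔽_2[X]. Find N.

By the necklace-counting formula, N_2(9) = (1/9) Σ_{d|9} μ(9/d)·2^d.
Divisors of 9: 1, 3, 9; μ(9/d) for each: 0, -1, 1.
Σ = − 2^3 + 2^9 = 504.
N = 504/9 = 56.

56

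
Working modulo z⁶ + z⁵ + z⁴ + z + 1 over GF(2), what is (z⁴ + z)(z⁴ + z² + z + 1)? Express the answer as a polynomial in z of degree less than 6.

Multiply in GF(2)[z]: (z⁴ + z)·(z⁴ + z² + z + 1) = z⁸ + z⁶ + z⁴ + z³ + z² + z.
Reduce using z⁶ ≡ z⁵ + z⁴ + z + 1 (mod z⁶ + z⁵ + z⁴ + z + 1).
Reduced: z² + z + 1.

z^2 + z + 1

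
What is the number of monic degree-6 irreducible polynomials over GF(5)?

2580

Gauss's count: N_{5}(6) = (1/6) Σ_{d|6} μ(6/d)·5^d.
Divisors of 6: 1, 2, 3, 6; μ(6/d) for each: 1, -1, -1, 1.
Σ = 5^1 − 5^2 − 5^3 + 5^6 = 15480.
N = 15480/6 = 2580.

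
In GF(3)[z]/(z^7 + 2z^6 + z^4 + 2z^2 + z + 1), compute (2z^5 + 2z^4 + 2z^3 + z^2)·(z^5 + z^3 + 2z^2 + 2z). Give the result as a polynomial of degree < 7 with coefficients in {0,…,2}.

z^6 + z^4 + z^3 + z^2 + 2

Multiply in GF(3)[z]: (2z^5 + 2z^4 + 2z^3 + z^2)·(z^5 + z^3 + 2z^2 + 2z) = 2z^10 + 2z^9 + z^8 + z^7 + z^6 + 2z^3.
Reduce using z^7 ≡ z^6 + 2z^4 + z^2 + 2z + 2 (mod z^7 + 2z^6 + z^4 + 2z^2 + z + 1).
Reduced: z^6 + z^4 + z^3 + z^2 + 2.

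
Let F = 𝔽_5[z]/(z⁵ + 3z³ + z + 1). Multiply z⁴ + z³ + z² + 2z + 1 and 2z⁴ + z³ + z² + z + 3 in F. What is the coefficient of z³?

3

Multiply in 𝔽_5[z]: (z⁴ + z³ + z² + 2z + 1)·(2z⁴ + z³ + z² + z + 3) = 2z⁸ + 3z⁷ + 4z⁶ + 2z⁵ + 4z⁴ + 2z³ + z² + 2z + 3.
Reduce using z⁵ ≡ 2z³ + 4z + 4 (mod z⁵ + 3z³ + z + 1).
Reduced: 3z⁴ + 3z³ + z.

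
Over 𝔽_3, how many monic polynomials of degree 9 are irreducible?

2184

The number of monic irreducibles of degree 9 over GF(3) is (1/9)·Σ_{d∣9} μ(9/d) 3^d.
Divisors of 9: 1, 3, 9; μ(9/d) for each: 0, -1, 1.
Σ = − 3^3 + 3^9 = 19656.
N = 19656/9 = 2184.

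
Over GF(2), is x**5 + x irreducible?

Write m(x) = x**5 + x.
Check for roots in GF(2): m(0) = 0 → root; m(1) = 0 → root.
m(0) = 0, so (x) divides m(x); m is reducible.

No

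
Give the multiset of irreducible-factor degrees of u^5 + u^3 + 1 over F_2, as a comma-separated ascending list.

Write g(u) = u^5 + u^3 + 1.
Roots in F_2: g(0) = 1; g(1) = 1.
Complete factorization: g(u) = (u^5 + u^3 + 1).
Factor degrees with multiplicity: 5 = 5.

5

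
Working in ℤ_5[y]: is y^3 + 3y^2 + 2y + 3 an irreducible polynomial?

Yes

Write g(y) = y^3 + 3y^2 + 2y + 3.
Check for roots in ℤ_5: g(0) = 3; g(1) = 4; g(2) = 2; g(3) = 3; g(4) = 3.
No roots. A degree-3 polynomial over a field with no linear factor is irreducible.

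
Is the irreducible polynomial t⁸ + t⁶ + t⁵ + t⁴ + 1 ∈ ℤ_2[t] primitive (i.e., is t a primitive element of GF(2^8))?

Yes

Write f(t) = t⁸ + t⁶ + t⁵ + t⁴ + 1.
|GF(2^8)^×| = 2^8 − 1 = 255. Prime factorization: 255 = 3·5·17.
f is primitive ⇔ t has order 255 in GF(2)[t]/(f), i.e. t^(255/q) ≠ 1 for each prime q | 255.
t^(85) mod f = t⁷ + t⁶ + t⁴ + t³ + t + 1.
t^(51) mod f = t⁶ + t³ + t² + 1.
t^(15) mod f = t⁷ + t⁶ + 1.
None equal 1, so t has full order 255; f is primitive.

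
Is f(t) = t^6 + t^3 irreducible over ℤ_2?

Check for roots in ℤ_2: f(0) = 0 → root; f(1) = 0 → root.
f(0) = 0, so (t) divides f(t); f is reducible.

No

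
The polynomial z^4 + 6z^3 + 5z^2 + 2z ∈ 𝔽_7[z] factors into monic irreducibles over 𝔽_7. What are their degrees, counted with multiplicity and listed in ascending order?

Write f(z) = z^4 + 6z^3 + 5z^2 + 2z.
Linear factors from roots: (z), (z + 6), (z + 4), (z + 3).
Complete factorization: f(z) = (z)·(z + 3)·(z + 4)·(z + 6).
Factor degrees with multiplicity: 1 + 1 + 1 + 1 = 4.

1, 1, 1, 1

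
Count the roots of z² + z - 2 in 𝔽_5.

2

Write P(z) = z² + z - 2.
Evaluate at each of the 5 elements of 𝔽_5:
P(0) = 3; P(1) = 0 → root; P(2) = 4; P(3) = 0 → root; P(4) = 3.
Roots: {1, 3}.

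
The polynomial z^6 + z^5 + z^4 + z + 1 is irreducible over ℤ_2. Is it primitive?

Write f(z) = z^6 + z^5 + z^4 + z + 1.
|GF(2^6)^×| = 2^6 − 1 = 63. Prime factorization: 63 = 3^2·7.
f is primitive ⇔ z has order 63 in GF(2)[z]/(f), i.e. z^(63/q) ≠ 1 for each prime q | 63.
z^(21) mod f = z^4 + z^3 + 1.
z^(9) mod f = z^5 + z^2 + z + 1.
None equal 1, so z has full order 63; f is primitive.

Yes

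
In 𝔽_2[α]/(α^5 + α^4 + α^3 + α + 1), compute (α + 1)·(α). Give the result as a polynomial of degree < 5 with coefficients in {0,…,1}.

Multiply in 𝔽_2[α]: (α + 1)·(α) = α^2 + α.
Reduced: α^2 + α.

α^2 + α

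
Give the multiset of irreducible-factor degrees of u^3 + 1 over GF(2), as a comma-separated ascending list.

Write g(u) = u^3 + 1.
Roots in GF(2): g(0) = 1; g(1) = 0 → root.
Linear factors from roots: (u + 1).
Complete factorization: g(u) = (u + 1)·(u^2 + u + 1).
Factor degrees with multiplicity: 1 + 2 = 3.

1, 2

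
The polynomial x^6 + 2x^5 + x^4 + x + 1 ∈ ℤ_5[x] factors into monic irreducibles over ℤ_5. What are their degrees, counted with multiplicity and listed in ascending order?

1, 1, 2, 2

Write h(x) = x^6 + 2x^5 + x^4 + x + 1.
Roots in ℤ_5: h(0) = 1; h(1) = 1; h(2) = 2; h(3) = 0 → root; h(4) = 0 → root.
Linear factors from roots: (x + 2), (x + 1).
Complete factorization: h(x) = (x + 1)·(x + 2)·(x^2 + x + 1)·(x^2 + 3x + 3).
Factor degrees with multiplicity: 1 + 1 + 2 + 2 = 6.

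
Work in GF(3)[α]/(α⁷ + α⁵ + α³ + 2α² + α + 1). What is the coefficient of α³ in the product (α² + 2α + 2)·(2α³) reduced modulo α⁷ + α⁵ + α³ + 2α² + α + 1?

Multiply in GF(3)[α]: (α² + 2α + 2)·(2α³) = 2α⁵ + α⁴ + α³.
Reduced: 2α⁵ + α⁴ + α³.

1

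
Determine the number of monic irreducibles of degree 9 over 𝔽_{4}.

29120

Gauss's count: N_{4}(9) = (1/9) Σ_{d|9} μ(9/d)·4^d.
Divisors of 9: 1, 3, 9; μ(9/d) for each: 0, -1, 1.
Σ = − 4^3 + 4^9 = 262080.
N = 262080/9 = 29120.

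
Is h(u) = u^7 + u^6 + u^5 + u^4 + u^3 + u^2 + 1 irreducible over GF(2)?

Check for roots in GF(2): h(0) = 1; h(1) = 1.
No roots, so no linear factors.
Monic irreducibles of degree 2 over GF(2): u^2 + u + 1.
None of them divide h (all give nonzero remainder).
Monic irreducibles of degree 3 over GF(2): u^3 + u + 1, u^3 + u^2 + 1.
None of them divide h (all give nonzero remainder).
No irreducible factor of degree ≤ 3 exists, so h is irreducible over GF(2).

Yes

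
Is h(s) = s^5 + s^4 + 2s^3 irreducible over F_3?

No

Check for roots in F_3: h(0) = 0 → root; h(1) = 1; h(2) = 1.
h(0) = 0, so (s) divides h(s); h is reducible.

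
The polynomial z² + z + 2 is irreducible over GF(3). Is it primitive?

Yes

Write f(z) = z² + z + 2.
|GF(3^2)^×| = 3^2 − 1 = 8. Prime factorization: 8 = 2^3.
f is primitive ⇔ z has order 8 in GF(3)[z]/(f), i.e. z^(8/q) ≠ 1 for each prime q | 8.
z^(4) mod f = 2.
None equal 1, so z has full order 8; f is primitive.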